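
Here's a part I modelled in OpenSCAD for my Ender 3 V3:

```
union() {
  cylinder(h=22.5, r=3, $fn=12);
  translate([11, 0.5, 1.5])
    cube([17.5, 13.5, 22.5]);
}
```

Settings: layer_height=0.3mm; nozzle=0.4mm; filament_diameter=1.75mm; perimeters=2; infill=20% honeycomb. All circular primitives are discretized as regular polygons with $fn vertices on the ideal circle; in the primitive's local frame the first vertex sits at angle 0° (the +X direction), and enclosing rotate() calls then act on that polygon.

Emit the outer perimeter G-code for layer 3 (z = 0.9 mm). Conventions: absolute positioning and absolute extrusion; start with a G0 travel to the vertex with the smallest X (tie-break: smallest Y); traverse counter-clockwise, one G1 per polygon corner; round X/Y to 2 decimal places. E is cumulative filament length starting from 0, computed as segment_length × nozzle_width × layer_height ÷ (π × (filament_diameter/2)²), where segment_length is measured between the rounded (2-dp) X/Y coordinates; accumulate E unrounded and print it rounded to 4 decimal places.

G0 X-3.00 Y0.00 Z0.90
G1 X-2.60 Y-1.50 E0.0775
G1 X-1.50 Y-2.60 E0.1551
G1 X0.00 Y-3.00 E0.2325
G1 X1.50 Y-2.60 E0.3100
G1 X2.60 Y-1.50 E0.3876
G1 X3.00 Y0.00 E0.4650
G1 X2.60 Y1.50 E0.5425
G1 X1.50 Y2.60 E0.6201
G1 X0.00 Y3.00 E0.6975
G1 X-1.50 Y2.60 E0.7750
G1 X-2.60 Y1.50 E0.8526
G1 X-3.00 Y0.00 E0.9300

At z = 0.9 mm: the cylinder: section is a regular 12-gon, circumradius r=3; the cube at (11, 0.5) is absent (z outside [1.5, 24]); Merging all regions: only the r=3 cylinder is present, so the union is just that shape — 1 connected region. The outline is a single polygon with 12 vertices. Extrusion per mm of travel: 0.4 × 0.3 / (π × 0.875²) = 0.049890. Accumulating E over each segment gives final E = 0.9300.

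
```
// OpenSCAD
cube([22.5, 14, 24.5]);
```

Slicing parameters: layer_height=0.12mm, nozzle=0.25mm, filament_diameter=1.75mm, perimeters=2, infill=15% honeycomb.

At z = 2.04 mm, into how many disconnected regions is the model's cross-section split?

1

At z = 2.04 mm: the 22.5×14 cube contributes its full rectangle. The result has 1 disconnected region.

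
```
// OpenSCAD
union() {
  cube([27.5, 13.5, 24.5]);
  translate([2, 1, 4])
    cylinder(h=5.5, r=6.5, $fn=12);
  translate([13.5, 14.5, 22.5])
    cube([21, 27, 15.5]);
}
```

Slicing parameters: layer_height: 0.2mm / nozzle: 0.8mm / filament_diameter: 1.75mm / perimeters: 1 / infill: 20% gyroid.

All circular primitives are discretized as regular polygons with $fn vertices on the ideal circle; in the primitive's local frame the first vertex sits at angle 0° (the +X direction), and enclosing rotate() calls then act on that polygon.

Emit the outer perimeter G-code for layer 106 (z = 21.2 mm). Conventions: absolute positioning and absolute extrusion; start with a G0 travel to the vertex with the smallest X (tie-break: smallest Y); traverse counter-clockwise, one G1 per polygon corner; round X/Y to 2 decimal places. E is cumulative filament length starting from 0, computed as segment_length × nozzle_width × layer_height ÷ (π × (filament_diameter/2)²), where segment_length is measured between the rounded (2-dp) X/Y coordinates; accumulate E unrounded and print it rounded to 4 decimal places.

G0 X0.00 Y0.00 Z21.20
G1 X27.50 Y0.00 E1.8293
G1 X27.50 Y13.50 E2.7273
G1 X0.00 Y13.50 E4.5566
G1 X0.00 Y0.00 E5.4547

At z = 21.2 mm: the 27.5×13.5 cube contributes its full rectangle; the cylinder at (2, 1) does not reach this height (z outside [4, 9.5]); the cube at (13.5, 14.5) is absent (z outside [22.5, 38]); Combining (union): only the 27.5×13.5 cube is present, so the union is just that shape — 1 connected region. The outline is a single polygon with 4 vertices. Extrusion per mm of travel: 0.8 × 0.2 / (π × 0.875²) = 0.066520. Accumulating E over each segment gives final E = 5.4547.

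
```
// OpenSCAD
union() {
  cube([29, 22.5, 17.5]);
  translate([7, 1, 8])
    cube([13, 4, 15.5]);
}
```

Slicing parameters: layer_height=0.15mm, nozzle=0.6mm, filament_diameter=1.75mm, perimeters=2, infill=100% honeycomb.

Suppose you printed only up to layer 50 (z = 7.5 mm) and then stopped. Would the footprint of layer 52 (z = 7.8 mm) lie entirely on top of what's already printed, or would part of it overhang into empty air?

Compare the two slices. At z = 7.5: the cube is present — its section is the full 29×22.5 rectangle (area 652.50 mm²); the cube at (7, 1) is absent (z outside [8, 23.5]); Taking the union: only the 29×22.5 cube is present, so the union is just that shape — area = 652.50 mm². At z = 7.8: the 29×22.5 cube contributes its full rectangle (area 652.50 mm²); the cube at (7, 1) is absent (z outside [8, 23.5]); Taking the union: only the 29×22.5 cube is present, so the union is just that shape — area = 652.50 mm². Checking containment: the cross-section at z = 7.8 is a subset of the cross-section at z = 7.5.

entirely on top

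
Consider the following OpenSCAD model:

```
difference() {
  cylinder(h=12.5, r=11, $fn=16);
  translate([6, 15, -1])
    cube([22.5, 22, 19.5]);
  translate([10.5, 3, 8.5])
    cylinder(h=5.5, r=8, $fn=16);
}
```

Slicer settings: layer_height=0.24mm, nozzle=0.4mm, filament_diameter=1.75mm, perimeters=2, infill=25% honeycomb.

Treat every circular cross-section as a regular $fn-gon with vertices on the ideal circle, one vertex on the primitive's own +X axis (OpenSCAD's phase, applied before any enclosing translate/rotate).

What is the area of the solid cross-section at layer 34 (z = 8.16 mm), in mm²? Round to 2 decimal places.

370.44 mm²

At z = 8.16 mm: the r=11 cylinder contributes a regular 16-gon of circumradius 11 (area = (16/2)·11.000²·sin(360°/16) = 370.44 mm²); the cube at (6, 15) (footprint 22.5×22) is included at this height (area 495.00 mm²); the cylinder at (10.5, 3) is not intersected at this z (z outside [8.5, 14]); Taking the first minus the rest: starting from the r=11 cylinder (370.44 mm²), the 22.5×22 cube at (6, 15) misses the remaining region (no effect) — area = 370.44 mm². Overall, the cross-section is a single solid region. Net area = 370.44 mm².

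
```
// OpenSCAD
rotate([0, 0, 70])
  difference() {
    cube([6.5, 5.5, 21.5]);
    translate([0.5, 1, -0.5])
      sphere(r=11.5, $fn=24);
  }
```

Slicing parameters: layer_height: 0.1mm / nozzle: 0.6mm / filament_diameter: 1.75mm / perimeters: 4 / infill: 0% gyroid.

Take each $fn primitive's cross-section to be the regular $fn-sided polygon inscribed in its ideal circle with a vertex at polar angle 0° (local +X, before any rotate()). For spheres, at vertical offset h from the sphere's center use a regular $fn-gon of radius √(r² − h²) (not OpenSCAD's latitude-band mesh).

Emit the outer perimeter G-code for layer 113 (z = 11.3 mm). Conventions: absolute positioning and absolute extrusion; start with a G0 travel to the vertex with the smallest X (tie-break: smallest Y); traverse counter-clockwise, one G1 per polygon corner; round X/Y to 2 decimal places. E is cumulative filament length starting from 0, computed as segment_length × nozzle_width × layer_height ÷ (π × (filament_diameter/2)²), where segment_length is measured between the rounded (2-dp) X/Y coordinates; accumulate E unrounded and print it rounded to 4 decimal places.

G0 X-5.17 Y1.88 Z11.30
G1 X0.00 Y0.00 E0.1372
G1 X2.22 Y6.11 E0.2994
G1 X-2.95 Y7.99 E0.4366
G1 X-5.17 Y1.88 E0.5988

At z = 11.3 mm: the cube (footprint 6.5×5.5) is included at this height; the sphere at (0.5, 1) is not intersected at this z (|z−center|=11.800 > r=11.5); Subtracting the remaining from the first: none of the subtracted shapes is present at this height, so the 6.5×5.5 cube is unchanged — 1 connected region; (rotated 70° about Z; rotation is an isometry so areas/perimeters/island counts are preserved). The outline is a single polygon with 4 vertices. Extrusion per mm of travel: 0.6 × 0.1 / (π × 0.875²) = 0.024945. Accumulating E over each segment gives final E = 0.5988.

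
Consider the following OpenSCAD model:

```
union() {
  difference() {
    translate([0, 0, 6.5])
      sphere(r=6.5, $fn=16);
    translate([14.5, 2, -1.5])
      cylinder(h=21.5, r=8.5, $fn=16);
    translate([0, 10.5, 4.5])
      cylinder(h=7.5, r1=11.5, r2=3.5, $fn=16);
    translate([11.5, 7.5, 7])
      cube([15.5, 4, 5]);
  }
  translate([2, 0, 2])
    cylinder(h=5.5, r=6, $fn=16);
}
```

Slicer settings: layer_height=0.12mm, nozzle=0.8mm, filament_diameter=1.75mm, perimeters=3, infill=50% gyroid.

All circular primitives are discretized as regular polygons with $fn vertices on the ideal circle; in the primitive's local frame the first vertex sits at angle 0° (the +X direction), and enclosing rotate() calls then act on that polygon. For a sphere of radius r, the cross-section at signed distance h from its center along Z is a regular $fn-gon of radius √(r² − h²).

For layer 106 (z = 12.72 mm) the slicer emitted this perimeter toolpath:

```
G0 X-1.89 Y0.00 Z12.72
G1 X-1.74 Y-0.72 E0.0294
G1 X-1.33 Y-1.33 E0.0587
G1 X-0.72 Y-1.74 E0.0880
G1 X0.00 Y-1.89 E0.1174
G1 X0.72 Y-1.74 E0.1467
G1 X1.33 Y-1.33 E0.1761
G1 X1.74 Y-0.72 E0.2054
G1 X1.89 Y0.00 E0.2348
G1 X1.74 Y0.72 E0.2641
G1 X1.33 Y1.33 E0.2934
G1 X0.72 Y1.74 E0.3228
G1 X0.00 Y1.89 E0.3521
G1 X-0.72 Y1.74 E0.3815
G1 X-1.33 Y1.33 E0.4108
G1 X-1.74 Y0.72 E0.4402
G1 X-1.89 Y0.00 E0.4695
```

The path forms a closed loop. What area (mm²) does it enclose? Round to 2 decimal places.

10.87 mm²

Apply the shoelace formula to the sequence of (X, Y) vertices; enclosed area = 10.87 mm².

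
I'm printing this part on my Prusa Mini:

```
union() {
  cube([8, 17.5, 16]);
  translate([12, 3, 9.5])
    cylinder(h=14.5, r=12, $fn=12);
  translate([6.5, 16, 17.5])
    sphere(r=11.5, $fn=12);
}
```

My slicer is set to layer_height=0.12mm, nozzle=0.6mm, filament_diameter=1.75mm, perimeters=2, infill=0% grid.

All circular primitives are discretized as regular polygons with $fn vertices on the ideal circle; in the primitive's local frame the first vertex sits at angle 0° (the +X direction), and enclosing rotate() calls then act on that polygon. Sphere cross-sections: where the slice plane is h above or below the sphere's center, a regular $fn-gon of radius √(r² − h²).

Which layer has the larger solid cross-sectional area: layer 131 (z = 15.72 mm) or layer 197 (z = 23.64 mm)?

Layer 131 (z = 15.72): the 8×17.5 cube contributes its full rectangle (area 140.00 mm²); the cylinder at (12, 3): section is a regular 12-gon, circumradius r=12 (area = (12/2)·12.000²·sin(360°/12) = 432.00 mm²); the r=11.5 sphere at (6.5, 16) contributes a regular 12-gon of circumradius √(11.5²−1.78²) = 11.361 (area = (12/2)·11.361²·sin(360°/12) = 387.24 mm²); Taking the union: the regions partially overlap — summed areas 959.24 mm² minus the doubly-counted overlap 245.91 mm² gives 713.33 mm² — area = 713.33 mm². So its area = 713.33 mm². Layer 197 (z = 23.64): the cube is not intersected at this z (z outside [0, 16]); the r=12 cylinder at (12, 3) gives a regular 12-gon of circumradius 12 (constant along its height) (area = (12/2)·12.000²·sin(360°/12) = 432.00 mm²); the r=11.5 sphere at (6.5, 16) contributes a regular 12-gon of circumradius √(11.5²−6.14²) = 9.724 (area = (12/2)·9.724²·sin(360°/12) = 283.65 mm²); Merging all regions: the regions partially overlap — summed areas 715.65 mm² minus the doubly-counted overlap 77.51 mm² gives 638.14 mm² — area = 638.14 mm². So its area = 638.14 mm². Layer 131 is larger (713.33 vs 638.14 mm²).

layer 131 (z = 15.72 mm)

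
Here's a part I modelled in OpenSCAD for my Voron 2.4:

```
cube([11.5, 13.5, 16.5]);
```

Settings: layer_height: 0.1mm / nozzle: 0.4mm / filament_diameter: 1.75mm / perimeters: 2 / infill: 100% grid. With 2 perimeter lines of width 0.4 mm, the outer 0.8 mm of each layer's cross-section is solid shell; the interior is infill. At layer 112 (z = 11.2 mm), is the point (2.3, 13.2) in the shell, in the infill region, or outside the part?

shell

At z = 11.2 mm: the cube is present — its section is the full 11.5×13.5 rectangle. Overall, the cross-section is a single solid region. The nearest boundary edge runs (11.50, 13.50)→(0.00, 13.50); distance from the point to it = 0.30 mm. The point is inside the cross-section, 0.30 mm from the nearest boundary — within the 0.8 mm shell band (2 × 0.4).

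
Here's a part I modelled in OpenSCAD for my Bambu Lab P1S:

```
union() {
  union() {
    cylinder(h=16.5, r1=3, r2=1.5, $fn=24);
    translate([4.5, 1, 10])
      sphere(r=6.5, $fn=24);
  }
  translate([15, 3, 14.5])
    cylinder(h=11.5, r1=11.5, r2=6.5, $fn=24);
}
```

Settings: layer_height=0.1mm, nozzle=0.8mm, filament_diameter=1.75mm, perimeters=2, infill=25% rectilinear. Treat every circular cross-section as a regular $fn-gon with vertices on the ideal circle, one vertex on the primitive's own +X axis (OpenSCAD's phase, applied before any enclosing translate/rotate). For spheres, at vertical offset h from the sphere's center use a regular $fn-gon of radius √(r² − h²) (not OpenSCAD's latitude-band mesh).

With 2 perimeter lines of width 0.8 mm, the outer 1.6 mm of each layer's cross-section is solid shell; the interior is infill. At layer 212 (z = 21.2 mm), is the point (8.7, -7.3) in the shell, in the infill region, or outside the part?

At z = 21.2 mm: the cone is absent (z outside [0, 16.5]); the sphere at (4.5, 1) does not reach this height (|z−center|=11.200 > r=6.5); Taking the union: nothing is present at this height; the cone at (15, 3) contributes a regular 24-gon of circumradius 8.587 (interpolated between r1=11.5 and r2=6.5 at t=0.583); Merging all regions: only the cone at (15, 3) is present, so the union is just that shape — 1 connected region. Overall, the cross-section is a single solid region. The nearest boundary edge runs (8.93, -3.07)→(10.71, -4.44); distance from the point to it = 3.50 mm. The point is not inside any of the regions above, so it lies outside the cross-section (3.50 mm from the nearest boundary).

outside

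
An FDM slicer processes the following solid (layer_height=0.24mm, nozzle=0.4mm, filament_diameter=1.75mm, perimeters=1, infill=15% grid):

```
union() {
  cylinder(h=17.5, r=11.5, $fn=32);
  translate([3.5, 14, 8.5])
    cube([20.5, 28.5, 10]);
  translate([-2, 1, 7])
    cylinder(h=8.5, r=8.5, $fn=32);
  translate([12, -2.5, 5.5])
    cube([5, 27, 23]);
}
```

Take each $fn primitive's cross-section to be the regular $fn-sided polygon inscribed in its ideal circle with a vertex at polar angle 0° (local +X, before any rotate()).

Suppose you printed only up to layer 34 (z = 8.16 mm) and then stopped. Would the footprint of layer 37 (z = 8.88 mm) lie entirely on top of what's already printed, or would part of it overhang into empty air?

part overhangs

Compare the two slices. At z = 8.16: the cylinder: section is a regular 32-gon, circumradius r=11.5 (area = (32/2)·11.500²·sin(360°/32) = 412.81 mm²); the cube at (3.5, 14) is not intersected at this z (z outside [8.5, 18.5]); the r=8.5 cylinder at (-2, 1) gives a regular 32-gon of circumradius 8.5 (constant along its height) (area = (32/2)·8.500²·sin(360°/32) = 225.52 mm²); the cube at (12, -2.5) is present — its section is the full 5×27 rectangle (area 135.00 mm²); Merging all regions: the regions partially overlap — summed areas 773.34 mm² minus the doubly-counted overlap 225.52 mm² gives 547.81 mm² — area = 547.81 mm². At z = 8.88: the r=11.5 cylinder contributes a regular 32-gon of circumradius 11.5 (area = (32/2)·11.500²·sin(360°/32) = 412.81 mm²); the cube at (3.5, 14) (footprint 20.5×28.5) is included at this height (area 584.25 mm²); the r=8.5 cylinder at (-2, 1) contributes a regular 32-gon of circumradius 8.5 (area = (32/2)·8.500²·sin(360°/32) = 225.52 mm²); the cube at (12, -2.5) is present — its section is the full 5×27 rectangle (area 135.00 mm²); Combining (union): the regions partially overlap — summed areas 1357.59 mm² minus the doubly-counted overlap 278.02 mm² gives 1079.56 mm² — area = 1079.56 mm². Checking containment: at z = 8.88 the cross-section extends beyond the z = 8.16 cross-section by about 531.75 mm².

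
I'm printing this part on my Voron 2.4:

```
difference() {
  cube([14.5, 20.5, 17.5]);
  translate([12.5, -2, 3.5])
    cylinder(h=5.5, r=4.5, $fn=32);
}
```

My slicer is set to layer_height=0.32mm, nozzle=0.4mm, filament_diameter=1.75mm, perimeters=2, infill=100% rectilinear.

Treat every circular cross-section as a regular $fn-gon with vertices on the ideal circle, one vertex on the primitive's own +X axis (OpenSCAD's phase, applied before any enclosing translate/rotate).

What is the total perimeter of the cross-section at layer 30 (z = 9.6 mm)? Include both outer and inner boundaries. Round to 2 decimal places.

At z = 9.6 mm: the 14.5×20.5 cube contributes its full rectangle (perimeter 70.00 mm); the cylinder at (12.5, -2) is not intersected at this z (z outside [3.5, 9]); Taking the first minus the rest: none of the subtracted shapes is present at this height, so the 14.5×20.5 cube is unchanged — boundary = 70.00 mm. Overall, the cross-section is a single solid region. Total boundary length (outer) = 70.00 mm.

70.00 mm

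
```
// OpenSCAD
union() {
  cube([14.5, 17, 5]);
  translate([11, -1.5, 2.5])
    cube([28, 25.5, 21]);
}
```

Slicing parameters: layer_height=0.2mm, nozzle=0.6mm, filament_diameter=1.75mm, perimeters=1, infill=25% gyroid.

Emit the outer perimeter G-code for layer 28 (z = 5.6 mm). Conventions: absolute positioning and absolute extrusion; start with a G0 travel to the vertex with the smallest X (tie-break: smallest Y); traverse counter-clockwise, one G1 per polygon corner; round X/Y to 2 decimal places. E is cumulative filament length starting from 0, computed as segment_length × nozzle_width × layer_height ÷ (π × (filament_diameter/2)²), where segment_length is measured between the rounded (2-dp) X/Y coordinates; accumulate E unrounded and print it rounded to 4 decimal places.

G0 X11.00 Y-1.50 Z5.60
G1 X39.00 Y-1.50 E1.3969
G1 X39.00 Y24.00 E2.6691
G1 X11.00 Y24.00 E4.0661
G1 X11.00 Y-1.50 E5.3383

At z = 5.6 mm: the cube is absent (z outside [0, 5]); the cube at (11, -1.5) (footprint 28×25.5) is included at this height; Merging all regions: only the 28×25.5 cube at (11, -1.5) is present, so the union is just that shape — 1 connected region. The outline is a single polygon with 4 vertices. Extrusion per mm of travel: 0.6 × 0.2 / (π × 0.875²) = 0.049890. Accumulating E over each segment gives final E = 5.3383.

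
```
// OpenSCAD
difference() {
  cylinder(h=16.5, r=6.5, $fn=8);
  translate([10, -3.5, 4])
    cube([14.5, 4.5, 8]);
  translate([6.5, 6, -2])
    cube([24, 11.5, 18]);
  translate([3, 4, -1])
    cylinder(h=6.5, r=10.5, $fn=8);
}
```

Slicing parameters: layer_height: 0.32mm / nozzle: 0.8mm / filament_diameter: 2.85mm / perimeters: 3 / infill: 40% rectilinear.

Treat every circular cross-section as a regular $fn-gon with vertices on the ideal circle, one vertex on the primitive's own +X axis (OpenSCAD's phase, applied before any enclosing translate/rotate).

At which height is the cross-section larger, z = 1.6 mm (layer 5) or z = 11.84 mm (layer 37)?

Layer 5 (z = 1.6): the r=6.5 cylinder contributes a regular 8-gon of circumradius 6.5 (area = (8/2)·6.500²·sin(360°/8) = 119.50 mm²); the cube at (10, -3.5) is not intersected at this z (z outside [4, 12]); the cube at (6.5, 6) (footprint 24×11.5) is included at this height (area 276.00 mm²); the r=10.5 cylinder at (3, 4) contributes a regular 8-gon of circumradius 10.5 (area = (8/2)·10.500²·sin(360°/8) = 311.83 mm²); Taking the first minus the rest: starting from the r=6.5 cylinder (119.50 mm²), the 24×11.5 cube at (6.5, 6) misses the remaining region (no effect); the r=10.5 cylinder at (3, 4) partially overlaps it — only the 110.07 mm² overlap (of its 311.83 mm²) is removed, clipping the outline — area = 9.43 mm². So its area = 9.43 mm². Layer 37 (z = 11.84): the cylinder: section is a regular 8-gon, circumradius r=6.5 (area = (8/2)·6.500²·sin(360°/8) = 119.50 mm²); the cube at (10, -3.5) (footprint 14.5×4.5) is included at this height (area 65.25 mm²); the cube at (6.5, 6) is present — its section is the full 24×11.5 rectangle (area 276.00 mm²); the cylinder at (3, 4) is not intersected at this z (z outside [-1, 5.5]); Subtracting the remaining from the first: starting from the r=6.5 cylinder (119.50 mm²), the 14.5×4.5 cube at (10, -3.5) misses the remaining region (no effect); the 24×11.5 cube at (6.5, 6) misses the remaining region (no effect) — area = 119.50 mm². So its area = 119.50 mm². Layer 37 is larger (119.50 vs 9.43 mm²).

layer 37 (z = 11.84 mm)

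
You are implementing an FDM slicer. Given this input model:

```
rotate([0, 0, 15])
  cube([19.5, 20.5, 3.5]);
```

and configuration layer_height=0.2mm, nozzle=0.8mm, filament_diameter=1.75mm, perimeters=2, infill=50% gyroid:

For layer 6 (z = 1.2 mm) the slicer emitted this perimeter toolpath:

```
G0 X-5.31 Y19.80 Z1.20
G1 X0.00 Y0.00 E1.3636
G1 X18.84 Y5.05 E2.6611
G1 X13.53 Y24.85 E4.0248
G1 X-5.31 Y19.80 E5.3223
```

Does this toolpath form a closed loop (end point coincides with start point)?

Start point (G0): (-5.31, 19.80). End point (last G1): the path returns to the start — closed.

yes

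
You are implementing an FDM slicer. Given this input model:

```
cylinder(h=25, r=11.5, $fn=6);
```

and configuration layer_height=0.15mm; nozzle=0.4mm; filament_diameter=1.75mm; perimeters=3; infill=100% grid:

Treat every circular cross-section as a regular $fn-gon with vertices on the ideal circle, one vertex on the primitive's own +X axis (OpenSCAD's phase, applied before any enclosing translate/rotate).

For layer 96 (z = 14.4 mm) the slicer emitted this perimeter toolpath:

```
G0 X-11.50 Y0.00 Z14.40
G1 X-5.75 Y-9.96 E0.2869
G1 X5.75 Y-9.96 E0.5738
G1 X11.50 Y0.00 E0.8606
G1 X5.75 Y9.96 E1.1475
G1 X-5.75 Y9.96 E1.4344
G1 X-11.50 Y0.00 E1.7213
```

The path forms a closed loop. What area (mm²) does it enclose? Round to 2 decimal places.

Apply the shoelace formula to the sequence of (X, Y) vertices; enclosed area = 343.62 mm².

343.62 mm²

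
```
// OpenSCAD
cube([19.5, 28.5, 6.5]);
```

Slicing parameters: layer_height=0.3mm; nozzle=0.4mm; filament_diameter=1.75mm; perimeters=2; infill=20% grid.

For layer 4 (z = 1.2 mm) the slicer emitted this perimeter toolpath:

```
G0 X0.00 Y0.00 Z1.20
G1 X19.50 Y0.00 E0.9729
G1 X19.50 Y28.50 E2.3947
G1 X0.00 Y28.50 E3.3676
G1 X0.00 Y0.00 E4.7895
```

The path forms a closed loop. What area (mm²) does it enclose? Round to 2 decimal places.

555.75 mm²

Apply the shoelace formula to the sequence of (X, Y) vertices; enclosed area = 555.75 mm².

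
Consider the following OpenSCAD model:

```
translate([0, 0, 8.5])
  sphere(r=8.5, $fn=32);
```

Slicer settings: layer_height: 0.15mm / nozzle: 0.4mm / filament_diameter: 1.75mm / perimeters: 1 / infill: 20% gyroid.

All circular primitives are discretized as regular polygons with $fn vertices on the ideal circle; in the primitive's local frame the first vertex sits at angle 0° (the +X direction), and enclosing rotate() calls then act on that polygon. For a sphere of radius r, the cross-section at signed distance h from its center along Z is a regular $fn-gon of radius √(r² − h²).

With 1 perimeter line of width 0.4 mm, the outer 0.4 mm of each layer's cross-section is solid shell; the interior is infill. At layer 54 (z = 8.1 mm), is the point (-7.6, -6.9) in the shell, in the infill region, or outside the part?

At z = 8.1 mm: the sphere: section is a regular 32-gon, circumradius = √(r²−h²) = √(8.5²−0.4²) = 8.491. Overall, the cross-section is a single solid region. The nearest boundary edge runs (-7.06, -4.72)→(-6.00, -6.00); distance from the point to it = 1.80 mm. The point is not inside any of the regions above, so it lies outside the cross-section (1.80 mm from the nearest boundary).

outside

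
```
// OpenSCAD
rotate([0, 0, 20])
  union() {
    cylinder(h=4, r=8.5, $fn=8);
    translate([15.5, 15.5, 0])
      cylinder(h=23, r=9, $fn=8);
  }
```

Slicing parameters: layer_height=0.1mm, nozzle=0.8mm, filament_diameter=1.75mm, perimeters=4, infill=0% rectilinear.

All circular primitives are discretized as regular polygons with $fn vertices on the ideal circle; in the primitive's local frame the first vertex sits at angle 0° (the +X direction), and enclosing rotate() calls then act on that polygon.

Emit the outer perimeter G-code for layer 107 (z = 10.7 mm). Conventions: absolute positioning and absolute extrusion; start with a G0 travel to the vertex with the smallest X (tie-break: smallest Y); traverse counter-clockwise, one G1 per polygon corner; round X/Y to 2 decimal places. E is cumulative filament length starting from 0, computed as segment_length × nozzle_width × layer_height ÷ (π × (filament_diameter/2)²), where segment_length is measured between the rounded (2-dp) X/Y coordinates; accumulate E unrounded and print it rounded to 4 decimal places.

At z = 10.7 mm: the cylinder does not reach this height (z outside [0, 4]); the r=9 cylinder at (15.5, 15.5) contributes a regular 8-gon of circumradius 9; Taking the union: only the r=9 cylinder at (15.5, 15.5) is present, so the union is just that shape — 1 connected region; (rotated 20° about Z; rotation is an isometry so areas/perimeters/island counts are preserved). The outline is a single polygon with 8 vertices. Extrusion per mm of travel: 0.8 × 0.1 / (π × 0.875²) = 0.033260. Accumulating E over each segment gives final E = 1.8324.

G0 X0.81 Y16.79 Z10.70
G1 X5.46 Y11.71 E0.2291
G1 X12.34 Y11.41 E0.4581
G1 X17.42 Y16.06 E0.6872
G1 X17.72 Y22.94 E0.9162
G1 X13.07 Y28.02 E1.1453
G1 X6.19 Y28.32 E1.3743
G1 X1.11 Y23.67 E1.6034
G1 X0.81 Y16.79 E1.8324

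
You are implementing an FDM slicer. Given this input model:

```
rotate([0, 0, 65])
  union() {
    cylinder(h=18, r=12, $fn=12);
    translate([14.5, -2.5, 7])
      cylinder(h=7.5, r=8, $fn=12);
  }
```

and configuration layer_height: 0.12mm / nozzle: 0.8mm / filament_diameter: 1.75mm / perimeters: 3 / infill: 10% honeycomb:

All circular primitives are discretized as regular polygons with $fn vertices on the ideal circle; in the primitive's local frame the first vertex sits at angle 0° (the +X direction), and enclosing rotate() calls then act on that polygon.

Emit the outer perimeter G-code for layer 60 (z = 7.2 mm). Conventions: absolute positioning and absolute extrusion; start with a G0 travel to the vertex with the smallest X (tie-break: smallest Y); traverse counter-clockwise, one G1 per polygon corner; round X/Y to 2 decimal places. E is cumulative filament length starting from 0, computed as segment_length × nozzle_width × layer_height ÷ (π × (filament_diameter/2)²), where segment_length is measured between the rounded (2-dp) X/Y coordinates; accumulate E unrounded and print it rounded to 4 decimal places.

At z = 7.2 mm: the r=12 cylinder contributes a regular 12-gon of circumradius 12; the r=8 cylinder at (14.5, -2.5) gives a regular 12-gon of circumradius 8 (constant along its height); Merging all regions: the regions partially overlap (shared area 41.37 mm²), so overlapping operands fuse into one piece — 1 connected region; (rotated 65° about Z; rotation is an isometry so areas/perimeters/island counts are preserved). The outline is a single polygon with 20 vertices. Extrusion per mm of travel: 0.8 × 0.12 / (π × 0.875²) = 0.039912. Accumulating E over each segment gives final E = 3.8570.

G0 X-11.95 Y-1.05 Z7.20
G1 X-9.83 Y-6.88 E0.2476
G1 X-5.07 Y-10.88 E0.4957
G1 X1.05 Y-11.95 E0.7437
G1 X6.88 Y-9.83 E0.9913
G1 X10.88 Y-5.07 E1.2395
G1 X11.95 Y1.05 E1.4874
G1 X10.63 Y4.68 E1.6416
G1 X12.98 Y5.53 E1.7413
G1 X15.64 Y8.70 E1.9065
G1 X16.36 Y12.78 E2.0719
G1 X14.95 Y16.67 E2.2370
G1 X11.77 Y19.34 E2.4027
G1 X7.70 Y20.05 E2.5676
G1 X3.81 Y18.64 E2.7328
G1 X1.14 Y15.47 E2.8982
G1 X0.48 Y11.69 E3.0513
G1 X-1.05 Y11.95 E3.1133
G1 X-6.88 Y9.83 E3.3609
G1 X-10.88 Y5.07 E3.6090
G1 X-11.95 Y-1.05 E3.8570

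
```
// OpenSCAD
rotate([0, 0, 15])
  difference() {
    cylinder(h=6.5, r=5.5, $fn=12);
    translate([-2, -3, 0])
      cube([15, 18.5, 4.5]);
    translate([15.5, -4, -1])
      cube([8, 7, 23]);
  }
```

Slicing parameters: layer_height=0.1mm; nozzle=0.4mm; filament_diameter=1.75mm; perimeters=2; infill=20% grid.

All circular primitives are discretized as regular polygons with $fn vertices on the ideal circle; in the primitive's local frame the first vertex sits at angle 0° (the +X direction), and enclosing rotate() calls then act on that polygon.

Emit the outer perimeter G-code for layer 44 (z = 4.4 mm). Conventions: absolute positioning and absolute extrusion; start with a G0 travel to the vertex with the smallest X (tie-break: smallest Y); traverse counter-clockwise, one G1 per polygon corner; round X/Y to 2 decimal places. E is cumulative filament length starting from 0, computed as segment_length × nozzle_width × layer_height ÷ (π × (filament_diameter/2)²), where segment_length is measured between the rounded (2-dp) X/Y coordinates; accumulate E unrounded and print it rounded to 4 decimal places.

G0 X-5.31 Y-1.42 Z4.40
G1 X-3.89 Y-3.89 E0.0474
G1 X-1.42 Y-5.31 E0.0948
G1 X1.42 Y-5.31 E0.1420
G1 X3.89 Y-3.89 E0.1894
G1 X5.14 Y-1.73 E0.2309
G1 X-1.16 Y-3.42 E0.3393
G1 X-3.22 Y4.28 E0.4719
G1 X-3.89 Y3.89 E0.4848
G1 X-5.31 Y1.42 E0.5322
G1 X-5.31 Y-1.42 E0.5794

At z = 4.4 mm: the r=5.5 cylinder contributes a regular 12-gon of circumradius 5.5; the cube at (-2, -3) is present — its section is the full 15×18.5 rectangle; the cube at (15.5, -4) (footprint 8×7) is included at this height; Subtracting the remaining from the first: starting from the r=5.5 cylinder, the 15×18.5 cube at (-2, -3) partially overlaps it — only the 54.42 mm² overlap (of its 277.50 mm²) is removed, clipping the outline; the 8×7 cube at (15.5, -4) misses the remaining region (no effect) — 1 connected region; (whole slice rotated 15° about Z — lengths, areas and connectivity unchanged). The outline is a single polygon with 10 vertices. Extrusion per mm of travel: 0.4 × 0.1 / (π × 0.875²) = 0.016630. Accumulating E over each segment gives final E = 0.5794.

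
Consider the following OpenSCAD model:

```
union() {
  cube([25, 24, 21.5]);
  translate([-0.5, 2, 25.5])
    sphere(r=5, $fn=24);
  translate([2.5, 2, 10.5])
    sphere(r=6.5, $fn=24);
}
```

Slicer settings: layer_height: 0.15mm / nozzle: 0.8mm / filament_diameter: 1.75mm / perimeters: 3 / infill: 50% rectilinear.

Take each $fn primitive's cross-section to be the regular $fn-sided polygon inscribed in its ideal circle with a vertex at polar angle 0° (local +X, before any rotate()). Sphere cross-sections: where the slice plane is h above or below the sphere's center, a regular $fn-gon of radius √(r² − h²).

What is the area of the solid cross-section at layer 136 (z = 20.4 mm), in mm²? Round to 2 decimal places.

At z = 20.4 mm: the 25×24 cube contributes its full rectangle (area 600.00 mm²); the sphere at (-0.5, 2) does not reach this height (|z−center|=5.100 > r=5); the sphere at (2.5, 2) is absent (|z−center|=9.900 > r=6.5); Merging all regions: only the 25×24 cube is present, so the union is just that shape — area = 600.00 mm². Overall, the cross-section is a single solid region. Net area = 600.00 mm².

600.00 mm²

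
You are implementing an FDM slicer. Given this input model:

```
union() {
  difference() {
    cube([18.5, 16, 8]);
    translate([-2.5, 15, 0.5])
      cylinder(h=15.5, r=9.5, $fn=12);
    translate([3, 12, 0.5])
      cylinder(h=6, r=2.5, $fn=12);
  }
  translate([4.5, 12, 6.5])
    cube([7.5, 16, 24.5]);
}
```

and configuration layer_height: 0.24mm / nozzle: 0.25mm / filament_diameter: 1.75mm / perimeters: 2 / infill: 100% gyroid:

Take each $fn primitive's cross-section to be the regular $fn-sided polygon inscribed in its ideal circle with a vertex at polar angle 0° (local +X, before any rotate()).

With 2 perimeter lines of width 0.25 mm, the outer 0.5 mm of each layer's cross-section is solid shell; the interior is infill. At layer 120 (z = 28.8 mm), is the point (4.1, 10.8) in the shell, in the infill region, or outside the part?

outside

At z = 28.8 mm: the cube is not intersected at this z (z outside [0, 8]); the cylinder at (-2.5, 15) is not intersected at this z (z outside [0.5, 16]); the cylinder at (3, 12) is absent (z outside [0.5, 6.5]); Subtracting the remaining from the first: the first operand is absent here, so nothing remains; the cube at (4.5, 12) (footprint 7.5×16) is included at this height; Combining (union): only the 7.5×16 cube at (4.5, 12) is present, so the union is just that shape — 1 connected region. Overall, the cross-section is a single solid region. The nearest boundary edge runs (4.50, 12.00)→(12.00, 12.00); distance from the point to it = 1.26 mm. The point is not inside any of the regions above, so it lies outside the cross-section (1.26 mm from the nearest boundary).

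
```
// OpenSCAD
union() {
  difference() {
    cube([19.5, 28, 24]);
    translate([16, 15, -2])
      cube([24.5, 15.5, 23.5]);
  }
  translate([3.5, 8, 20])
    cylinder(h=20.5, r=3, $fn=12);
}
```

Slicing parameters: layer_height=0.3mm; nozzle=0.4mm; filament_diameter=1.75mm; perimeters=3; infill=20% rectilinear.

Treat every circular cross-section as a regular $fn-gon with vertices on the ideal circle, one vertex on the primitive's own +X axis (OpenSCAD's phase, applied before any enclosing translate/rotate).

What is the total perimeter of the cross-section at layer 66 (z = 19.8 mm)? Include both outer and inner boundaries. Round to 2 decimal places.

At z = 19.8 mm: the 19.5×28 cube contributes its full rectangle (perimeter 95.00 mm); the 24.5×15.5 cube at (16, 15) contributes its full rectangle (perimeter 80.00 mm); Subtracting the remaining from the first: starting from the 19.5×28 cube, the 24.5×15.5 cube at (16, 15) partially overlaps it — only the 45.50 mm² overlap (of its 379.75 mm²) is removed, clipping the outline — boundary = 95.00 mm; the cylinder at (3.5, 8) is not intersected at this z (z outside [20, 40.5]); Combining (union): only that combined region is present, so the union is just that shape — boundary = 95.00 mm. Overall, the cross-section is a single solid region. Total boundary length (outer) = 95.00 mm.

95.00 mm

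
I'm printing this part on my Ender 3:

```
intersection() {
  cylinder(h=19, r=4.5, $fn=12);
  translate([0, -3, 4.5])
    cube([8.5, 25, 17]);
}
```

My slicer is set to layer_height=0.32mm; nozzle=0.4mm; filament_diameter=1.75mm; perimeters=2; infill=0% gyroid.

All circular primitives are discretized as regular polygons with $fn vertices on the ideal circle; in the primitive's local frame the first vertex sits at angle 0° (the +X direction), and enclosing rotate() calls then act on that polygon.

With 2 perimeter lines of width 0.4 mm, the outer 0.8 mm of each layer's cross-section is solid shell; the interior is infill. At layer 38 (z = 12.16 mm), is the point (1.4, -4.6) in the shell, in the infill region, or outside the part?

At z = 12.16 mm: the r=4.5 cylinder contributes a regular 12-gon of circumradius 4.5; the 8.5×25 cube at (0, -3) contributes its full rectangle; Keeping only the common overlap: the 8.5×25 cube at (0, -3) partially overlaps the r=4.5 cylinder; clipping to the common part keeps 27.28 mm² — 1 connected region. Overall, the cross-section is a single solid region. The nearest boundary edge runs (3.15, -3.00)→(0.00, -3.00); distance from the point to it = 1.60 mm. The point is not inside any of the regions above, so it lies outside the cross-section (1.60 mm from the nearest boundary).

outside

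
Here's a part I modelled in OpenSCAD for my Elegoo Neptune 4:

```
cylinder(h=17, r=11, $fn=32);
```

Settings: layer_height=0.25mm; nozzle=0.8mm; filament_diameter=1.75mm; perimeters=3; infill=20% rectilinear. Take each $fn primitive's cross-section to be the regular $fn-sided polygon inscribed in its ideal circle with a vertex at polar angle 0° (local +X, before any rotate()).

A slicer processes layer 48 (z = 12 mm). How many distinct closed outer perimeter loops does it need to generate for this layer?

At z = 12 mm: the r=11 cylinder contributes a regular 32-gon of circumradius 11. The result has 1 disconnected region.

1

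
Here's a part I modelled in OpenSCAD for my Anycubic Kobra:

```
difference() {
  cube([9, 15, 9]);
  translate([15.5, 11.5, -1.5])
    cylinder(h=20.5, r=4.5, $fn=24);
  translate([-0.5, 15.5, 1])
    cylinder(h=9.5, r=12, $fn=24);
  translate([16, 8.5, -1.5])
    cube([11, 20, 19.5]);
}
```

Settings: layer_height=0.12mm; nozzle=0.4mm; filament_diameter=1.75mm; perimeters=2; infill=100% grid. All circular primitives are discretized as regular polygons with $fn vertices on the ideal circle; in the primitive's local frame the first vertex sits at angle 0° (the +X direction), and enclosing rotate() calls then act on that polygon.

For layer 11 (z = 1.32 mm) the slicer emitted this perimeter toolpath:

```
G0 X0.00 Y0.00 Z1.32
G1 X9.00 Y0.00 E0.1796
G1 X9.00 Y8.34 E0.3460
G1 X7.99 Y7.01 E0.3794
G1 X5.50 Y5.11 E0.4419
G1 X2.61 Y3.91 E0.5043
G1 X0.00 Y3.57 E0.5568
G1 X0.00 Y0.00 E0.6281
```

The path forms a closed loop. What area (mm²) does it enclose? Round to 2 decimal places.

45.64 mm²

Apply the shoelace formula to the sequence of (X, Y) vertices; enclosed area = 45.64 mm².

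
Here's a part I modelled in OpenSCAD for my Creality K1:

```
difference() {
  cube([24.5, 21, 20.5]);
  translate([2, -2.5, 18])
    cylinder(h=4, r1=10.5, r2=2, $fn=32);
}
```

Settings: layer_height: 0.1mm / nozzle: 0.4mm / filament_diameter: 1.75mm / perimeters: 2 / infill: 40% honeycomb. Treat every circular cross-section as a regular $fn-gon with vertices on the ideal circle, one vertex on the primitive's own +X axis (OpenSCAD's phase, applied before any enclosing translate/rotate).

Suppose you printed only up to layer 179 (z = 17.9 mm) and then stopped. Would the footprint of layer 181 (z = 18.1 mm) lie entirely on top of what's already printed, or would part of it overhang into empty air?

Compare the two slices. At z = 17.9: the 24.5×21 cube contributes its full rectangle (area 514.50 mm²); the cone at (2, -2.5) does not reach this height (z outside [18, 22]); After the difference (first − rest): none of the subtracted shapes is present at this height, so the 24.5×21 cube is unchanged — area = 514.50 mm². At z = 18.1: the cube is present — its section is the full 24.5×21 rectangle (area 514.50 mm²); the cone at (2, -2.5) contributes a regular 32-gon of circumradius 10.287 (interpolated between r1=10.5 and r2=2 at t=0.025) (area = (32/2)·10.287²·sin(360°/32) = 330.35 mm²); After the difference (first − rest): starting from the 24.5×21 cube (514.50 mm²), the cone at (2, -2.5) partially overlaps it — only the 72.58 mm² overlap (of its 330.35 mm²) is removed, clipping the outline — area = 441.92 mm². Checking containment: the cross-section at z = 18.1 is a subset of the cross-section at z = 17.9.

entirely on top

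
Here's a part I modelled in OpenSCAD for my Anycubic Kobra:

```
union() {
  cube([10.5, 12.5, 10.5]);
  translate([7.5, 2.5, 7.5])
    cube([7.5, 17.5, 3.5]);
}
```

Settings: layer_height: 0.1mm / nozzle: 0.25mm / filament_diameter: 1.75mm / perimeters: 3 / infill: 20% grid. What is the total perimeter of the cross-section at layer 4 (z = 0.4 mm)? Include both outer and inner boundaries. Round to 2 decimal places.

46.00 mm

At z = 0.4 mm: the 10.5×12.5 cube contributes its full rectangle (perimeter 46.00 mm); the cube at (7.5, 2.5) is not intersected at this z (z outside [7.5, 11]); Taking the union: only the 10.5×12.5 cube is present, so the union is just that shape — boundary = 46.00 mm. Overall, the cross-section is a single solid region. Total boundary length (outer) = 46.00 mm.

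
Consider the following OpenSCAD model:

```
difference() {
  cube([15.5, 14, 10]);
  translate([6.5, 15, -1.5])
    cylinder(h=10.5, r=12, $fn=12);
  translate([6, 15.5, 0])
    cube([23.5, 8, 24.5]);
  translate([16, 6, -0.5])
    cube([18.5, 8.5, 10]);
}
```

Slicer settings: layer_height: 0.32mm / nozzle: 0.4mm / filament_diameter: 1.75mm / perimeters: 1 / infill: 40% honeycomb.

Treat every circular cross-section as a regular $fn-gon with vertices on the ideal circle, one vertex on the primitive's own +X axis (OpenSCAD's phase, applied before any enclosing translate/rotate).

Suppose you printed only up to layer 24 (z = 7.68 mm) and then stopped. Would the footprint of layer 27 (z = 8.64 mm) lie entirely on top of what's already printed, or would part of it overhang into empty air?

Compare the two slices. At z = 7.68: the 15.5×14 cube contributes its full rectangle (area 217.00 mm²); the r=12 cylinder at (6.5, 15) gives a regular 12-gon of circumradius 12 (constant along its height) (area = (12/2)·12.000²·sin(360°/12) = 432.00 mm²); the cube at (6, 15.5) is present — its section is the full 23.5×8 rectangle (area 188.00 mm²); the 18.5×8.5 cube at (16, 6) contributes its full rectangle (area 157.25 mm²); Taking the first minus the rest: starting from the 15.5×14 cube (217.00 mm²), the r=12 cylinder at (6.5, 15) partially overlaps it — only the 150.60 mm² overlap (of its 432.00 mm²) is removed, clipping the outline; the 23.5×8 cube at (6, 15.5) misses the remaining region (no effect); the 18.5×8.5 cube at (16, 6) misses the remaining region (no effect) — area = 66.40 mm². At z = 8.64: the cube is present — its section is the full 15.5×14 rectangle (area 217.00 mm²); the cylinder at (6.5, 15): section is a regular 12-gon, circumradius r=12 (area = (12/2)·12.000²·sin(360°/12) = 432.00 mm²); the cube at (6, 15.5) (footprint 23.5×8) is included at this height (area 188.00 mm²); the cube at (16, 6) is present — its section is the full 18.5×8.5 rectangle (area 157.25 mm²); After the difference (first − rest): starting from the 15.5×14 cube (217.00 mm²), the r=12 cylinder at (6.5, 15) partially overlaps it — only the 150.60 mm² overlap (of its 432.00 mm²) is removed, clipping the outline; the 23.5×8 cube at (6, 15.5) misses the remaining region (no effect); the 18.5×8.5 cube at (16, 6) misses the remaining region (no effect) — area = 66.40 mm². Checking containment: the cross-section at z = 8.64 is a subset of the cross-section at z = 7.68.

entirely on top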